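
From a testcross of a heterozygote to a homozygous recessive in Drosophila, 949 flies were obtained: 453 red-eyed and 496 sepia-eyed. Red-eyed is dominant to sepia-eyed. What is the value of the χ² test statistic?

A testcross of a heterozygote (Aa × aa) gives a 1:1 phenotypic ratio.
Total ratio parts = 2. Expected numbers out of 949:
  red-eyed: 949 × 1/2 = 474.5
  sepia-eyed: 949 × 1/2 = 474.5
χ² = Σ (O − E)² / E
  red-eyed: (453 − 474.5)² / 474.5 = 0.9742
  sepia-eyed: (496 − 474.5)² / 474.5 = 0.9742
χ² = 0.9742 + 0.9742 = 1.9484 ≈ 1.948

1.948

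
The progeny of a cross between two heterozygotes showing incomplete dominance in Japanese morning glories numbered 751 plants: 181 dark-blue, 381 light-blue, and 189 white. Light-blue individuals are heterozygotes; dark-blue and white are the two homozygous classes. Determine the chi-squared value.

With incomplete dominance, a heterozygote × heterozygote cross gives a 1:2:1 phenotypic ratio.
Total ratio parts = 4. Expected numbers out of 751:
  dark-blue: 751 × 1/4 = 187.75
  light-blue: 751 × 2/4 = 375.5
  white: 751 × 1/4 = 187.75
χ² = Σ (O − E)² / E
  dark-blue: (181 − 187.75)² / 187.75 = 0.2427
  light-blue: (381 − 375.5)² / 375.5 = 0.0806
  white: (189 − 187.75)² / 187.75 = 0.0083
χ² = 0.2427 + 0.0806 + 0.0083 = 0.3316 ≈ 0.332

0.332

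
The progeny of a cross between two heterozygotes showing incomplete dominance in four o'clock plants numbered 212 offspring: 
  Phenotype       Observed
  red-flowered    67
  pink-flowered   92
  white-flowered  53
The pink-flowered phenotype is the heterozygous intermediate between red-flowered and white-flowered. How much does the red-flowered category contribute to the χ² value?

3.698

With incomplete dominance, a heterozygote × heterozygote cross gives a 1:2:1 phenotypic ratio.
Total ratio parts = 4. Expected numbers out of 212:
  red-flowered: 212 × 1/4 = 53
  pink-flowered: 212 × 2/4 = 106
  white-flowered: 212 × 1/4 = 53
Contribution of red-flowered: (67 − 53)² / 53 = 3.6981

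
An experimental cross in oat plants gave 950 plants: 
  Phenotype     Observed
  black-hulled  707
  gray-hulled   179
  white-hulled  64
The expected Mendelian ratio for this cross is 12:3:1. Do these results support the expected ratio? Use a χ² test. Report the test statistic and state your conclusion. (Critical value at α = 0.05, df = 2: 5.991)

0.407; consistent

Under the 12:3:1 hypothesis (Σ ratio = 16, N = 950):
  black-hulled: 950 × 12/16 = 712.5
  gray-hulled: 950 × 3/16 = 178.125
  white-hulled: 950 × 1/16 = 59.375
χ² = Σ (O − E)² / E
  black-hulled: (707 − 712.5)² / 712.5 = 0.0425
  gray-hulled: (179 − 178.125)² / 178.125 = 0.0043
  white-hulled: (64 − 59.375)² / 59.375 = 0.3603
χ² = 0.0425 + 0.0043 + 0.3603 = 0.4071 ≈ 0.407
Degrees of freedom = 3 − 1 = 2; critical value at α = 0.05 is 5.991.
Since 0.407 < 5.991, we fail to reject the null hypothesis — the data are consistent with the 12:3:1 ratio.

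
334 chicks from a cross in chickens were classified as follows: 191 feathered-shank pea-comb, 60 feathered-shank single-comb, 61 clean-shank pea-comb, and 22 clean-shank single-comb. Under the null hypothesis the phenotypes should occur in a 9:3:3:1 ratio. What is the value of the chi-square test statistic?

Expected counts for N = 334 under a 9:3:3:1 ratio (total parts = 16):
  feathered-shank pea-comb: 334 × 9/16 = 187.875
  feathered-shank single-comb: 334 × 3/16 = 62.625
  clean-shank pea-comb: 334 × 3/16 = 62.625
  clean-shank single-comb: 334 × 1/16 = 20.875
χ² = Σ (O − E)² / E
  feathered-shank pea-comb: (191 − 187.875)² / 187.875 = 0.0520
  feathered-shank single-comb: (60 − 62.625)² / 62.625 = 0.1100
  clean-shank pea-comb: (61 − 62.625)² / 62.625 = 0.0422
  clean-shank single-comb: (22 − 20.875)² / 20.875 = 0.0606
χ² = 0.0520 + 0.1100 + 0.0422 + 0.0606 = 0.2648 ≈ 0.265

0.265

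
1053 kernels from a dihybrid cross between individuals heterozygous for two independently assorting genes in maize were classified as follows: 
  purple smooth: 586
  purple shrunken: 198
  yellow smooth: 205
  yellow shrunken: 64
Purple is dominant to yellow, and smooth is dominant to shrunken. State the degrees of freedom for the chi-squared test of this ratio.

3

A dihybrid F₂ with independent assortment and complete dominance at both loci gives a 9:3:3:1 phenotypic ratio.
A goodness-of-fit test with 4 phenotype classes has df = 4 − 1 = 3.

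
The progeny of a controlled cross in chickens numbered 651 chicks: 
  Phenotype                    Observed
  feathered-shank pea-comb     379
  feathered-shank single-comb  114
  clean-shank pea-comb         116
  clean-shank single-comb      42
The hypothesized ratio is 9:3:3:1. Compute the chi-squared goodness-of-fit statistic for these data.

1.324

Expected counts for N = 651 under a 9:3:3:1 ratio (total parts = 16):
  feathered-shank pea-comb: 651 × 9/16 = 366.1875
  feathered-shank single-comb: 651 × 3/16 = 122.0625
  clean-shank pea-comb: 651 × 3/16 = 122.0625
  clean-shank single-comb: 651 × 1/16 = 40.6875
χ² = Σ (O − E)² / E
  feathered-shank pea-comb: (379 − 366.1875)² / 366.1875 = 0.4483
  feathered-shank single-comb: (114 − 122.0625)² / 122.0625 = 0.5325
  clean-shank pea-comb: (116 − 122.0625)² / 122.0625 = 0.3011
  clean-shank single-comb: (42 − 40.6875)² / 40.6875 = 0.0423
χ² = 0.4483 + 0.5325 + 0.3011 + 0.0423 = 1.3242 ≈ 1.324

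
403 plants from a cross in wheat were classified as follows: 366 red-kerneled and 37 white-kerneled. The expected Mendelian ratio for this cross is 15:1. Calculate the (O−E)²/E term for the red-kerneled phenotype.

Total ratio parts = 16. Expected numbers out of 403:
  red-kerneled: 403 × 15/16 = 377.8125
  white-kerneled: 403 × 1/16 = 25.1875
Contribution of red-kerneled: (366 − 377.8125)² / 377.8125 = 0.3693

0.369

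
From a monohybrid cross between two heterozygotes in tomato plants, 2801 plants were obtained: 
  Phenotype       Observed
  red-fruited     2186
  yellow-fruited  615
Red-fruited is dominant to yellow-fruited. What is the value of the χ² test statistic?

For a monohybrid cross between heterozygotes with complete dominance, the expected phenotypic ratio is 3:1.
Expected counts for N = 2801 under a 3:1 ratio (total parts = 4):
  red-fruited: 2801 × 3/4 = 2100.75
  yellow-fruited: 2801 × 1/4 = 700.25
χ² = Σ (O − E)² / E
  red-fruited: (2186 − 2100.75)² / 2100.75 = 3.4595
  yellow-fruited: (615 − 700.25)² / 700.25 = 10.3785
χ² = 3.4595 + 10.3785 = 13.838

13.838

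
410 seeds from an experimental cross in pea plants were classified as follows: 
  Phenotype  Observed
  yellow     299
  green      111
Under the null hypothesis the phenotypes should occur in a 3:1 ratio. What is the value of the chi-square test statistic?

The 3:1 ratio has 4 parts, so with N = 410 the expected counts are:
  yellow: 410 × 3/4 = 307.5
  green: 410 × 1/4 = 102.5
χ² = Σ (O − E)² / E
  yellow: (299 − 307.5)² / 307.5 = 0.2350
  green: (111 − 102.5)² / 102.5 = 0.7049
χ² = 0.2350 + 0.7049 = 0.9399 ≈ 0.940

0.940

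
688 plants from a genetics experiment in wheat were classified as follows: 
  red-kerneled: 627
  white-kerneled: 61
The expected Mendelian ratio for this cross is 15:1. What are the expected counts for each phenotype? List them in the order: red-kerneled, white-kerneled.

Under the 15:1 hypothesis (Σ ratio = 16, N = 688):
  red-kerneled: 688 × 15/16 = 645
  white-kerneled: 688 × 1/16 = 43

645, 43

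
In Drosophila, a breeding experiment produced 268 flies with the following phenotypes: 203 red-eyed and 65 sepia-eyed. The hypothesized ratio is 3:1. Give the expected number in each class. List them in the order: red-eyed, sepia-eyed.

201, 67

Total ratio parts = 4. Expected numbers out of 268:
  red-eyed: 268 × 3/4 = 201
  sepia-eyed: 268 × 1/4 = 67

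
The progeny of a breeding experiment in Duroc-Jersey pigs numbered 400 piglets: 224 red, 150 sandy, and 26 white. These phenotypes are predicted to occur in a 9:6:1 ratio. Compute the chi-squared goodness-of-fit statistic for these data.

The 9:6:1 ratio has 16 parts, so with N = 400 the expected counts are:
  red: 400 × 9/16 = 225
  sandy: 400 × 6/16 = 150
  white: 400 × 1/16 = 25
χ² = Σ (O − E)² / E
  red: (224 − 225)² / 225 = 0.0044
  sandy: (150 − 150)² / 150 = 0.0000
  white: (26 − 25)² / 25 = 0.0400
χ² = 0.0044 + 0.0000 + 0.0400 = 0.0444 ≈ 0.044

0.044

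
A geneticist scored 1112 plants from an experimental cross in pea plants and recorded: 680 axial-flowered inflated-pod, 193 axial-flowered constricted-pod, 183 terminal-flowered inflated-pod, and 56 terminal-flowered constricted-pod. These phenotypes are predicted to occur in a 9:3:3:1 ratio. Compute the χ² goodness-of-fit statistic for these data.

The 9:3:3:1 ratio has 16 parts, so with N = 1112 the expected counts are:
  axial-flowered inflated-pod: 1112 × 9/16 = 625.5
  axial-flowered constricted-pod: 1112 × 3/16 = 208.5
  terminal-flowered inflated-pod: 1112 × 3/16 = 208.5
  terminal-flowered constricted-pod: 1112 × 1/16 = 69.5
χ² = Σ (O − E)² / E
  axial-flowered inflated-pod: (680 − 625.5)² / 625.5 = 4.7486
  axial-flowered constricted-pod: (193 − 208.5)² / 208.5 = 1.1523
  terminal-flowered inflated-pod: (183 − 208.5)² / 208.5 = 3.1187
  terminal-flowered constricted-pod: (56 − 69.5)² / 69.5 = 2.6223
χ² = 4.7486 + 1.1523 + 3.1187 + 2.6223 = 11.6419 ≈ 11.642

11.642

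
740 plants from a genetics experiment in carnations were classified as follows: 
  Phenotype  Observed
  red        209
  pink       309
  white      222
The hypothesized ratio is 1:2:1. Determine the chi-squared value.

20.570

Expected counts for N = 740 under a 1:2:1 ratio (total parts = 4):
  red: 740 × 1/4 = 185
  pink: 740 × 2/4 = 370
  white: 740 × 1/4 = 185
χ² = Σ (O − E)² / E
  red: (209 − 185)² / 185 = 3.1135
  pink: (309 − 370)² / 370 = 10.0568
  white: (222 − 185)² / 185 = 7.4000
χ² = 3.1135 + 10.0568 + 7.4000 = 20.5703 ≈ 20.570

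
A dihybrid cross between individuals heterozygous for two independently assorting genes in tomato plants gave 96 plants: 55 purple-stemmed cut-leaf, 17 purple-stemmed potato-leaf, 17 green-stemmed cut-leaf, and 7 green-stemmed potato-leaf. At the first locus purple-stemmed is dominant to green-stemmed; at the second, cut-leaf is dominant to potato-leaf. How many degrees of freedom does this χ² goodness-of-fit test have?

3

A dihybrid F₂ with independent assortment and complete dominance at both loci gives a 9:3:3:1 phenotypic ratio.
A goodness-of-fit test with 4 phenotype classes has df = 4 − 1 = 3.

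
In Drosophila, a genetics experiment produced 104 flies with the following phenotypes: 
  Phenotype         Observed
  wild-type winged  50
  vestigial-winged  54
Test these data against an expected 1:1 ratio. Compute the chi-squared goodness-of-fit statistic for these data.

0.154

The 1:1 ratio has 2 parts, so with N = 104 the expected counts are:
  wild-type winged: 104 × 1/2 = 52
  vestigial-winged: 104 × 1/2 = 52
χ² = Σ (O − E)² / E
  wild-type winged: (50 − 52)² / 52 = 0.0769
  vestigial-winged: (54 − 52)² / 52 = 0.0769
χ² = 0.0769 + 0.0769 = 0.1538 ≈ 0.154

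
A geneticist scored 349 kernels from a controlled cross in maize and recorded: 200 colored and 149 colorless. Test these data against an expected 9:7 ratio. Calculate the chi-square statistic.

0.158

Total ratio parts = 16. Expected numbers out of 349:
  colored: 349 × 9/16 = 196.3125
  colorless: 349 × 7/16 = 152.6875
χ² = Σ (O − E)² / E
  colored: (200 − 196.3125)² / 196.3125 = 0.0693
  colorless: (149 − 152.6875)² / 152.6875 = 0.0891
χ² = 0.0693 + 0.0891 = 0.1584 ≈ 0.158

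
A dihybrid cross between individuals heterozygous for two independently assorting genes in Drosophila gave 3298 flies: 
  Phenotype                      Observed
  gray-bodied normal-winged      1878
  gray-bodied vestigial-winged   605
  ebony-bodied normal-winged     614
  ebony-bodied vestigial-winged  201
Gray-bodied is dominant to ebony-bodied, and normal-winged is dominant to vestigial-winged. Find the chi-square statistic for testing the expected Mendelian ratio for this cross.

A dihybrid F₂ with independent assortment and complete dominance at both loci gives a 9:3:3:1 phenotypic ratio.
Total ratio parts = 16. Expected numbers out of 3298:
  gray-bodied normal-winged: 3298 × 9/16 = 1855.125
  gray-bodied vestigial-winged: 3298 × 3/16 = 618.375
  ebony-bodied normal-winged: 3298 × 3/16 = 618.375
  ebony-bodied vestigial-winged: 3298 × 1/16 = 206.125
χ² = Σ (O − E)² / E
  gray-bodied normal-winged: (1878 − 1855.125)² / 1855.125 = 0.2821
  gray-bodied vestigial-winged: (605 − 618.375)² / 618.375 = 0.2893
  ebony-bodied normal-winged: (614 − 618.375)² / 618.375 = 0.0310
  ebony-bodied vestigial-winged: (201 − 206.125)² / 206.125 = 0.1274
χ² = 0.2821 + 0.2893 + 0.0310 + 0.1274 = 0.7298 ≈ 0.730

0.730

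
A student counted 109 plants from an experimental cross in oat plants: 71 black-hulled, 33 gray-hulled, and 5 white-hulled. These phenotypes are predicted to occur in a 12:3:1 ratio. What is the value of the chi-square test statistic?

9.618

Expected counts for N = 109 under a 12:3:1 ratio (total parts = 16):
  black-hulled: 109 × 12/16 = 81.75
  gray-hulled: 109 × 3/16 = 20.4375
  white-hulled: 109 × 1/16 = 6.8125
χ² = Σ (O − E)² / E
  black-hulled: (71 − 81.75)² / 81.75 = 1.4136
  gray-hulled: (33 − 20.4375)² / 20.4375 = 7.7219
  white-hulled: (5 − 6.8125)² / 6.8125 = 0.4822
χ² = 1.4136 + 7.7219 + 0.4822 = 9.6177 ≈ 9.618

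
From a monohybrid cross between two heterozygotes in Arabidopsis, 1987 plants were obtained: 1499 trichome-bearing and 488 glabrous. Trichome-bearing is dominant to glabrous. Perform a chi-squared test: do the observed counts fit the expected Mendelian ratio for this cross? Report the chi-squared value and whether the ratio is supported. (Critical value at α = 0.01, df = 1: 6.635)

0.206; consistent

For a monohybrid cross between heterozygotes with complete dominance, the expected phenotypic ratio is 3:1.
The 3:1 ratio has 4 parts, so with N = 1987 the expected counts are:
  trichome-bearing: 1987 × 3/4 = 1490.25
  glabrous: 1987 × 1/4 = 496.75
χ² = Σ (O − E)² / E
  trichome-bearing: (1499 − 1490.25)² / 1490.25 = 0.0514
  glabrous: (488 − 496.75)² / 496.75 = 0.1541
χ² = 0.0514 + 0.1541 = 0.2055 ≈ 0.206
Degrees of freedom = 2 − 1 = 1; critical value at α = 0.01 is 6.635.
Since 0.206 < 6.635, we fail to reject the null hypothesis — the data are consistent with the 3:1 ratio.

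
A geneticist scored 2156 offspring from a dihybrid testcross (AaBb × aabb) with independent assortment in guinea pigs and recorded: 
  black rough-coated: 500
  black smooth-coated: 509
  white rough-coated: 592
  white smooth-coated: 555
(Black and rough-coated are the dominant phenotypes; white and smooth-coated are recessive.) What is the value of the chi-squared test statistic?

10.178

A dihybrid testcross with independent assortment gives a 1:1:1:1 ratio.
Under the 1:1:1:1 hypothesis (Σ ratio = 4, N = 2156):
  black rough-coated: 2156 × 1/4 = 539
  black smooth-coated: 2156 × 1/4 = 539
  white rough-coated: 2156 × 1/4 = 539
  white smooth-coated: 2156 × 1/4 = 539
χ² = Σ (O − E)² / E
  black rough-coated: (500 − 539)² / 539 = 2.8219
  black smooth-coated: (509 − 539)² / 539 = 1.6698
  white rough-coated: (592 − 539)² / 539 = 5.2115
  white smooth-coated: (555 − 539)² / 539 = 0.4750
χ² = 2.8219 + 1.6698 + 5.2115 + 0.4750 = 10.1782 ≈ 10.178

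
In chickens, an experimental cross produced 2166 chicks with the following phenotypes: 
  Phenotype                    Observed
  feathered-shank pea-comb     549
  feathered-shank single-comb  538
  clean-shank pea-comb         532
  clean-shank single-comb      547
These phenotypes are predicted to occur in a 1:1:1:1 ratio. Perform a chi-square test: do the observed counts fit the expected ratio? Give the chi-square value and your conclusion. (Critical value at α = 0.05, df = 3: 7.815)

Expected counts for N = 2166 under a 1:1:1:1 ratio (total parts = 4):
  feathered-shank pea-comb: 2166 × 1/4 = 541.5
  feathered-shank single-comb: 2166 × 1/4 = 541.5
  clean-shank pea-comb: 2166 × 1/4 = 541.5
  clean-shank single-comb: 2166 × 1/4 = 541.5
χ² = Σ (O − E)² / E
  feathered-shank pea-comb: (549 − 541.5)² / 541.5 = 0.1039
  feathered-shank single-comb: (538 − 541.5)² / 541.5 = 0.0226
  clean-shank pea-comb: (532 − 541.5)² / 541.5 = 0.1667
  clean-shank single-comb: (547 − 541.5)² / 541.5 = 0.0559
χ² = 0.1039 + 0.0226 + 0.1667 + 0.0559 = 0.3491 ≈ 0.349
Degrees of freedom = 4 − 1 = 3; critical value at α = 0.05 is 7.815.
Since 0.349 < 7.815, we fail to reject the null hypothesis — the data are consistent with the 1:1:1:1 ratio.

0.349; consistent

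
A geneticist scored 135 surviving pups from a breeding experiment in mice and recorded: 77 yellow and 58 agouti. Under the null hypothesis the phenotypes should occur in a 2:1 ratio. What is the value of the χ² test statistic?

5.633

Expected counts for N = 135 under a 2:1 ratio (total parts = 3):
  yellow: 135 × 2/3 = 90
  agouti: 135 × 1/3 = 45
χ² = Σ (O − E)² / E
  yellow: (77 − 90)² / 90 = 1.8778
  agouti: (58 − 45)² / 45 = 3.7556
χ² = 1.8778 + 3.7556 = 5.6334 ≈ 5.633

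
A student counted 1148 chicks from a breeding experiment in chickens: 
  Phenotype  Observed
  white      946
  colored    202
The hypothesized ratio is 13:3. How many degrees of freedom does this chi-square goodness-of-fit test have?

1

A goodness-of-fit test with 2 phenotype classes has df = 2 − 1 = 1.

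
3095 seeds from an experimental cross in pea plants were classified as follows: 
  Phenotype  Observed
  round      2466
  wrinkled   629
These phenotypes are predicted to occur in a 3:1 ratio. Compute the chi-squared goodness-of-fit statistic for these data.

Under the 3:1 hypothesis (Σ ratio = 4, N = 3095):
  round: 3095 × 3/4 = 2321.25
  wrinkled: 3095 × 1/4 = 773.75
χ² = Σ (O − E)² / E
  round: (2466 − 2321.25)² / 2321.25 = 9.0264
  wrinkled: (629 − 773.75)² / 773.75 = 27.0792
χ² = 9.0264 + 27.0792 = 36.1056 ≈ 36.106

36.106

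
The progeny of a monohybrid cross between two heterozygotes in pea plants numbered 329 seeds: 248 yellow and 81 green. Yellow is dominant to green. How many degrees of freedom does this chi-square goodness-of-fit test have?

1

For a monohybrid cross between heterozygotes with complete dominance, the expected phenotypic ratio is 3:1.
A goodness-of-fit test with 2 phenotype classes has df = 2 − 1 = 1.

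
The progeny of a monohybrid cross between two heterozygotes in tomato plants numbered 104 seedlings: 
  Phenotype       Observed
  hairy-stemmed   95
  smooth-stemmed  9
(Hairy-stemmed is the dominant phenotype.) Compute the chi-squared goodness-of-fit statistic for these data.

14.821

For a monohybrid cross between heterozygotes with complete dominance, the expected phenotypic ratio is 3:1.
The 3:1 ratio has 4 parts, so with N = 104 the expected counts are:
  hairy-stemmed: 104 × 3/4 = 78
  smooth-stemmed: 104 × 1/4 = 26
χ² = Σ (O − E)² / E
  hairy-stemmed: (95 − 78)² / 78 = 3.7051
  smooth-stemmed: (9 − 26)² / 26 = 11.1154
χ² = 3.7051 + 11.1154 = 14.8205 ≈ 14.821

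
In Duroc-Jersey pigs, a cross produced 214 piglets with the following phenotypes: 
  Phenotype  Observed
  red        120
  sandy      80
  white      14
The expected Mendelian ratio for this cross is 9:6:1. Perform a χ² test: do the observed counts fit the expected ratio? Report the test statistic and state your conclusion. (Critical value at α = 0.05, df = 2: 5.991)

0.031; consistent

Total ratio parts = 16. Expected numbers out of 214:
  red: 214 × 9/16 = 120.375
  sandy: 214 × 6/16 = 80.25
  white: 214 × 1/16 = 13.375
χ² = Σ (O − E)² / E
  red: (120 − 120.375)² / 120.375 = 0.0012
  sandy: (80 − 80.25)² / 80.25 = 0.0008
  white: (14 − 13.375)² / 13.375 = 0.0292
χ² = 0.0012 + 0.0008 + 0.0292 = 0.0312 ≈ 0.031
Degrees of freedom = 3 − 1 = 2; critical value at α = 0.05 is 5.991.
Since 0.031 < 5.991, we fail to reject the null hypothesis — the data are consistent with the 9:6:1 ratio.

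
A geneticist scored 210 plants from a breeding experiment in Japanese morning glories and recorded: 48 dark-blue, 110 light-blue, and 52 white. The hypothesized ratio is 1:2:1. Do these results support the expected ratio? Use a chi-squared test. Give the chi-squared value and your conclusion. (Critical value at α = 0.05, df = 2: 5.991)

0.629; consistent

The 1:2:1 ratio has 4 parts, so with N = 210 the expected counts are:
  dark-blue: 210 × 1/4 = 52.5
  light-blue: 210 × 2/4 = 105
  white: 210 × 1/4 = 52.5
χ² = Σ (O − E)² / E
  dark-blue: (48 − 52.5)² / 52.5 = 0.3857
  light-blue: (110 − 105)² / 105 = 0.2381
  white: (52 − 52.5)² / 52.5 = 0.0048
χ² = 0.3857 + 0.2381 + 0.0048 = 0.6286 ≈ 0.629
Degrees of freedom = 3 − 1 = 2; critical value at α = 0.05 is 5.991.
Since 0.629 < 5.991, we fail to reject the null hypothesis — the data are consistent with the 1:2:1 ratio.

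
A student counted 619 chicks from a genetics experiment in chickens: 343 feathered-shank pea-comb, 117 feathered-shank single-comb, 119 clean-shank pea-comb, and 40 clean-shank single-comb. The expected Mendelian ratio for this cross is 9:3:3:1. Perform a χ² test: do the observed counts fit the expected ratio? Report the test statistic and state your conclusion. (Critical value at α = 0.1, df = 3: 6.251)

0.204; consistent

The 9:3:3:1 ratio has 16 parts, so with N = 619 the expected counts are:
  feathered-shank pea-comb: 619 × 9/16 = 348.1875
  feathered-shank single-comb: 619 × 3/16 = 116.0625
  clean-shank pea-comb: 619 × 3/16 = 116.0625
  clean-shank single-comb: 619 × 1/16 = 38.6875
χ² = Σ (O − E)² / E
  feathered-shank pea-comb: (343 − 348.1875)² / 348.1875 = 0.0773
  feathered-shank single-comb: (117 − 116.0625)² / 116.0625 = 0.0076
  clean-shank pea-comb: (119 − 116.0625)² / 116.0625 = 0.0743
  clean-shank single-comb: (40 − 38.6875)² / 38.6875 = 0.0445
χ² = 0.0773 + 0.0076 + 0.0743 + 0.0445 = 0.2037 ≈ 0.204
Degrees of freedom = 4 − 1 = 3; critical value at α = 0.1 is 6.251.
Since 0.204 < 6.251, we fail to reject the null hypothesis — the data are consistent with the 9:3:3:1 ratio.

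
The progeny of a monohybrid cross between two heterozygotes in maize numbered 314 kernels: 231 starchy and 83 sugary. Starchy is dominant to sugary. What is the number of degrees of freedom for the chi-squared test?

For a monohybrid cross between heterozygotes with complete dominance, the expected phenotypic ratio is 3:1.
A goodness-of-fit test with 2 phenotype classes has df = 2 − 1 = 1.

1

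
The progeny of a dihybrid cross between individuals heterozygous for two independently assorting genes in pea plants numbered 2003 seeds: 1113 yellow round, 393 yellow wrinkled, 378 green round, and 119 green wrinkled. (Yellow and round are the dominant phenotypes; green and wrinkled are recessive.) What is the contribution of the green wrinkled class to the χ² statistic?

A dihybrid F₂ with independent assortment and complete dominance at both loci gives a 9:3:3:1 phenotypic ratio.
Under the 9:3:3:1 hypothesis (Σ ratio = 16, N = 2003):
  yellow round: 2003 × 9/16 = 1126.6875
  yellow wrinkled: 2003 × 3/16 = 375.5625
  green round: 2003 × 3/16 = 375.5625
  green wrinkled: 2003 × 1/16 = 125.1875
Contribution of green wrinkled: (119 − 125.1875)² / 125.1875 = 0.3058

0.306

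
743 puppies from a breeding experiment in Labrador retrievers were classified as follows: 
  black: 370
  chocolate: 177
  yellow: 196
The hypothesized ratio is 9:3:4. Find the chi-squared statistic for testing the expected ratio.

16.259

Total ratio parts = 16. Expected numbers out of 743:
  black: 743 × 9/16 = 417.9375
  chocolate: 743 × 3/16 = 139.3125
  yellow: 743 × 4/16 = 185.75
χ² = Σ (O − E)² / E
  black: (370 − 417.9375)² / 417.9375 = 5.4984
  chocolate: (177 − 139.3125)² / 139.3125 = 10.1954
  yellow: (196 − 185.75)² / 185.75 = 0.5656
χ² = 5.4984 + 10.1954 + 0.5656 = 16.2594 ≈ 16.259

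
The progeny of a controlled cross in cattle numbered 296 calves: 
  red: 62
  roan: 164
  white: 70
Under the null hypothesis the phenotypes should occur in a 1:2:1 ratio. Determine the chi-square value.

3.892

Total ratio parts = 4. Expected numbers out of 296:
  red: 296 × 1/4 = 74
  roan: 296 × 2/4 = 148
  white: 296 × 1/4 = 74
χ² = Σ (O − E)² / E
  red: (62 − 74)² / 74 = 1.9459
  roan: (164 − 148)² / 148 = 1.7297
  white: (70 − 74)² / 74 = 0.2162
χ² = 1.9459 + 1.7297 + 0.2162 = 3.8918 ≈ 3.892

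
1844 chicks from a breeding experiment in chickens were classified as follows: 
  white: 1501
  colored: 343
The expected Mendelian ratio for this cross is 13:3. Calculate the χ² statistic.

Expected counts for N = 1844 under a 13:3 ratio (total parts = 16):
  white: 1844 × 13/16 = 1498.25
  colored: 1844 × 3/16 = 345.75
χ² = Σ (O − E)² / E
  white: (1501 − 1498.25)² / 1498.25 = 0.0050
  colored: (343 − 345.75)² / 345.75 = 0.0219
χ² = 0.0050 + 0.0219 = 0.0269 ≈ 0.027

0.027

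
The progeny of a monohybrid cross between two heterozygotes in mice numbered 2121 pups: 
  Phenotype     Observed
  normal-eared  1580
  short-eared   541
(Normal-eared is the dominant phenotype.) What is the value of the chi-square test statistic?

0.291

For a monohybrid cross between heterozygotes with complete dominance, the expected phenotypic ratio is 3:1.
Expected counts for N = 2121 under a 3:1 ratio (total parts = 4):
  normal-eared: 2121 × 3/4 = 1590.75
  short-eared: 2121 × 1/4 = 530.25
χ² = Σ (O − E)² / E
  normal-eared: (1580 − 1590.75)² / 1590.75 = 0.0726
  short-eared: (541 − 530.25)² / 530.25 = 0.2179
χ² = 0.0726 + 0.2179 = 0.2905 ≈ 0.291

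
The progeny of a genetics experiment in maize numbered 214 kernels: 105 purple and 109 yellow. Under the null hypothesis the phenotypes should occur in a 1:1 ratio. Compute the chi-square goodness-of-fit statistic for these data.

0.075

Total ratio parts = 2. Expected numbers out of 214:
  purple: 214 × 1/2 = 107
  yellow: 214 × 1/2 = 107
χ² = Σ (O − E)² / E
  purple: (105 − 107)² / 107 = 0.0374
  yellow: (109 − 107)² / 107 = 0.0374
χ² = 0.0374 + 0.0374 = 0.0748 ≈ 0.075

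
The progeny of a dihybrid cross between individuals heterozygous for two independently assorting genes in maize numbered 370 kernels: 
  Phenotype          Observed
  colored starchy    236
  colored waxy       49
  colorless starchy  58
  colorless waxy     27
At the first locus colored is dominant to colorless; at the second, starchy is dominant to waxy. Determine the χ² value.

12.232

A dihybrid F₂ with independent assortment and complete dominance at both loci gives a 9:3:3:1 phenotypic ratio.
Under the 9:3:3:1 hypothesis (Σ ratio = 16, N = 370):
  colored starchy: 370 × 9/16 = 208.125
  colored waxy: 370 × 3/16 = 69.375
  colorless starchy: 370 × 3/16 = 69.375
  colorless waxy: 370 × 1/16 = 23.125
χ² = Σ (O − E)² / E
  colored starchy: (236 − 208.125)² / 208.125 = 3.7334
  colored waxy: (49 − 69.375)² / 69.375 = 5.9840
  colorless starchy: (58 − 69.375)² / 69.375 = 1.8651
  colorless waxy: (27 − 23.125)² / 23.125 = 0.6493
χ² = 3.7334 + 5.9840 + 1.8651 + 0.6493 = 12.2318 ≈ 12.232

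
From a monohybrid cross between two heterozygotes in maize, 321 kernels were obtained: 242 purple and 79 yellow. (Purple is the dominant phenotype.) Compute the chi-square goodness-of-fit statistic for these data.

For a monohybrid cross between heterozygotes with complete dominance, the expected phenotypic ratio is 3:1.
Total ratio parts = 4. Expected numbers out of 321:
  purple: 321 × 3/4 = 240.75
  yellow: 321 × 1/4 = 80.25
χ² = Σ (O − E)² / E
  purple: (242 − 240.75)² / 240.75 = 0.0065
  yellow: (79 − 80.25)² / 80.25 = 0.0195
χ² = 0.0065 + 0.0195 = 0.026

0.026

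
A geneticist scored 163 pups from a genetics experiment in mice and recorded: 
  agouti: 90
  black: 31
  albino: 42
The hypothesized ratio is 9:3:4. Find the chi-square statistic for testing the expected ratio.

0.076

Expected counts for N = 163 under a 9:3:4 ratio (total parts = 16):
  agouti: 163 × 9/16 = 91.6875
  black: 163 × 3/16 = 30.5625
  albino: 163 × 4/16 = 40.75
χ² = Σ (O − E)² / E
  agouti: (90 − 91.6875)² / 91.6875 = 0.0311
  black: (31 − 30.5625)² / 30.5625 = 0.0063
  albino: (42 − 40.75)² / 40.75 = 0.0383
χ² = 0.0311 + 0.0063 + 0.0383 = 0.0757 ≈ 0.076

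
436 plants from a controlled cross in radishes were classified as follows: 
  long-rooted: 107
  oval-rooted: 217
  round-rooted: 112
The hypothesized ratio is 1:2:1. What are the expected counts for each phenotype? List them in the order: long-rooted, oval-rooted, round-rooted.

109, 218, 109

Under the 1:2:1 hypothesis (Σ ratio = 4, N = 436):
  long-rooted: 436 × 1/4 = 109
  oval-rooted: 436 × 2/4 = 218
  round-rooted: 436 × 1/4 = 109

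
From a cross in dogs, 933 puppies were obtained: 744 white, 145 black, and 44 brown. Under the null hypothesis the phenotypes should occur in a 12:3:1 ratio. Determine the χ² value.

Under the 12:3:1 hypothesis (Σ ratio = 16, N = 933):
  white: 933 × 12/16 = 699.75
  black: 933 × 3/16 = 174.9375
  brown: 933 × 1/16 = 58.3125
χ² = Σ (O − E)² / E
  white: (744 − 699.75)² / 699.75 = 2.7982
  black: (145 − 174.9375)² / 174.9375 = 5.1233
  brown: (44 − 58.3125)² / 58.3125 = 3.5129
χ² = 2.7982 + 5.1233 + 3.5129 = 11.4344 ≈ 11.434

11.434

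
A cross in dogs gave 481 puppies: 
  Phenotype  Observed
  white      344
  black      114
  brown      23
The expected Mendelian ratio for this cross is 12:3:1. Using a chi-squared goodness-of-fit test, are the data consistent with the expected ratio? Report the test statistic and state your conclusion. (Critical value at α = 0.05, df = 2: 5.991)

8.724; not consistent

Expected counts for N = 481 under a 12:3:1 ratio (total parts = 16):
  white: 481 × 12/16 = 360.75
  black: 481 × 3/16 = 90.1875
  brown: 481 × 1/16 = 30.0625
χ² = Σ (O − E)² / E
  white: (344 − 360.75)² / 360.75 = 0.7777
  black: (114 − 90.1875)² / 90.1875 = 6.2873
  brown: (23 − 30.0625)² / 30.0625 = 1.6592
χ² = 0.7777 + 6.2873 + 1.6592 = 8.7242 ≈ 8.724
Degrees of freedom = 3 − 1 = 2; critical value at α = 0.05 is 5.991.
Since 8.724 > 5.991, we reject the null hypothesis — the data do not fit the 12:3:1 ratio.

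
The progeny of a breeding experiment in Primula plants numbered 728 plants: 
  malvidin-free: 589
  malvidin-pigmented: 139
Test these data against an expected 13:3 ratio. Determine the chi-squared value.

0.056

Total ratio parts = 16. Expected numbers out of 728:
  malvidin-free: 728 × 13/16 = 591.5
  malvidin-pigmented: 728 × 3/16 = 136.5
χ² = Σ (O − E)² / E
  malvidin-free: (589 − 591.5)² / 591.5 = 0.0106
  malvidin-pigmented: (139 − 136.5)² / 136.5 = 0.0458
χ² = 0.0106 + 0.0458 = 0.0564 ≈ 0.056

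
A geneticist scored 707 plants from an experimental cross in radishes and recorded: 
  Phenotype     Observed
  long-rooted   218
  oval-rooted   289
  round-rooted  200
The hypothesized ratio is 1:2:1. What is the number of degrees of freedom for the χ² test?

2

A goodness-of-fit test with 3 phenotype classes has df = 3 − 1 = 2.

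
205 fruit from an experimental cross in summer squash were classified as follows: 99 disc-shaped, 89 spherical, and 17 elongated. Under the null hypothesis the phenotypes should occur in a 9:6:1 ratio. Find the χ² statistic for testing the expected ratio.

5.589

Total ratio parts = 16. Expected numbers out of 205:
  disc-shaped: 205 × 9/16 = 115.3125
  spherical: 205 × 6/16 = 76.875
  elongated: 205 × 1/16 = 12.8125
χ² = Σ (O − E)² / E
  disc-shaped: (99 − 115.3125)² / 115.3125 = 2.3076
  spherical: (89 − 76.875)² / 76.875 = 1.9124
  elongated: (17 − 12.8125)² / 12.8125 = 1.3686
χ² = 2.3076 + 1.9124 + 1.3686 = 5.5886 ≈ 5.589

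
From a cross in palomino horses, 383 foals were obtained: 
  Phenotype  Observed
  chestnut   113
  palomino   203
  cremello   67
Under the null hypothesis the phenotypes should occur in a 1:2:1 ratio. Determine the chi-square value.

The 1:2:1 ratio has 4 parts, so with N = 383 the expected counts are:
  chestnut: 383 × 1/4 = 95.75
  palomino: 383 × 2/4 = 191.5
  cremello: 383 × 1/4 = 95.75
χ² = Σ (O − E)² / E
  chestnut: (113 − 95.75)² / 95.75 = 3.1077
  palomino: (203 − 191.5)² / 191.5 = 0.6906
  cremello: (67 − 95.75)² / 95.75 = 8.6325
χ² = 3.1077 + 0.6906 + 8.6325 = 12.4308 ≈ 12.431

12.431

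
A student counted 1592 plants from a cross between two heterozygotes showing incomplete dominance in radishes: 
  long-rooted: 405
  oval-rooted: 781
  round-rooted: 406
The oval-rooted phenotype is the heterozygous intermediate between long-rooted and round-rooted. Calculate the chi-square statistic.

0.567

With incomplete dominance, a heterozygote × heterozygote cross gives a 1:2:1 phenotypic ratio.
The 1:2:1 ratio has 4 parts, so with N = 1592 the expected counts are:
  long-rooted: 1592 × 1/4 = 398
  oval-rooted: 1592 × 2/4 = 796
  round-rooted: 1592 × 1/4 = 398
χ² = Σ (O − E)² / E
  long-rooted: (405 − 398)² / 398 = 0.1231
  oval-rooted: (781 − 796)² / 796 = 0.2827
  round-rooted: (406 − 398)² / 398 = 0.1608
χ² = 0.1231 + 0.2827 + 0.1608 = 0.5666 ≈ 0.567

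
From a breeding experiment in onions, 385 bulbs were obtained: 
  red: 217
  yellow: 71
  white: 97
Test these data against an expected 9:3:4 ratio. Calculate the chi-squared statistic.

0.026

Total ratio parts = 16. Expected numbers out of 385:
  red: 385 × 9/16 = 216.5625
  yellow: 385 × 3/16 = 72.1875
  white: 385 × 4/16 = 96.25
χ² = Σ (O − E)² / E
  red: (217 − 216.5625)² / 216.5625 = 0.0009
  yellow: (71 − 72.1875)² / 72.1875 = 0.0195
  white: (97 − 96.25)² / 96.25 = 0.0058
χ² = 0.0009 + 0.0195 + 0.0058 = 0.0262 ≈ 0.026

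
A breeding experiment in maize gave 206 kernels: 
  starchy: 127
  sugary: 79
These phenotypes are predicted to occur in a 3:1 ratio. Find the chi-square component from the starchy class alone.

Total ratio parts = 4. Expected numbers out of 206:
  starchy: 206 × 3/4 = 154.5
  sugary: 206 × 1/4 = 51.5
Contribution of starchy: (127 − 154.5)² / 154.5 = 4.8948

4.895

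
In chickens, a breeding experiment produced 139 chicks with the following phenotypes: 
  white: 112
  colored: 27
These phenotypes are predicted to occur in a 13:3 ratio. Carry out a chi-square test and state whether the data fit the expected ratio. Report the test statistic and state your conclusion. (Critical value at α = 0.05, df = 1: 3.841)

0.042; consistent

Under the 13:3 hypothesis (Σ ratio = 16, N = 139):
  white: 139 × 13/16 = 112.9375
  colored: 139 × 3/16 = 26.0625
χ² = Σ (O − E)² / E
  white: (112 − 112.9375)² / 112.9375 = 0.0078
  colored: (27 − 26.0625)² / 26.0625 = 0.0337
χ² = 0.0078 + 0.0337 = 0.0415 ≈ 0.042
Degrees of freedom = 2 − 1 = 1; critical value at α = 0.05 is 3.841.
Since 0.042 < 3.841, we fail to reject the null hypothesis — the data are consistent with the 13:3 ratio.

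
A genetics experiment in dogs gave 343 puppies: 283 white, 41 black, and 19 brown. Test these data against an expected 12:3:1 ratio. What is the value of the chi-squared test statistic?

The 12:3:1 ratio has 16 parts, so with N = 343 the expected counts are:
  white: 343 × 12/16 = 257.25
  black: 343 × 3/16 = 64.3125
  brown: 343 × 1/16 = 21.4375
χ² = Σ (O − E)² / E
  white: (283 − 257.25)² / 257.25 = 2.5775
  black: (41 − 64.3125)² / 64.3125 = 8.4505
  brown: (19 − 21.4375)² / 21.4375 = 0.2772
χ² = 2.5775 + 8.4505 + 0.2772 = 11.3052 ≈ 11.305

11.305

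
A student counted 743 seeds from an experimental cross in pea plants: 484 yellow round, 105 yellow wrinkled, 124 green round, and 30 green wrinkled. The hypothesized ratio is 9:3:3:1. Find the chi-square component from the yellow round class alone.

The 9:3:3:1 ratio has 16 parts, so with N = 743 the expected counts are:
  yellow round: 743 × 9/16 = 417.9375
  yellow wrinkled: 743 × 3/16 = 139.3125
  green round: 743 × 3/16 = 139.3125
  green wrinkled: 743 × 1/16 = 46.4375
Contribution of yellow round: (484 − 417.9375)² / 417.9375 = 10.4424

10.442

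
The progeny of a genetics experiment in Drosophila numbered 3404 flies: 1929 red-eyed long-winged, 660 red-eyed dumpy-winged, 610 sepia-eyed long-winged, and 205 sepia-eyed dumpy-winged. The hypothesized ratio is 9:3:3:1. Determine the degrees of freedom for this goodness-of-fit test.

A goodness-of-fit test with 4 phenotype classes has df = 4 − 1 = 3.

3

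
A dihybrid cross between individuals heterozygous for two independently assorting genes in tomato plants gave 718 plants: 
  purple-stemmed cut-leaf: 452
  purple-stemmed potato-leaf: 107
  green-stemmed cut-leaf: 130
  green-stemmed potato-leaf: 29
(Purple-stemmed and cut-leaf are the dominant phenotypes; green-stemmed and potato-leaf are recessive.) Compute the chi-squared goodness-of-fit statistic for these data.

17.178

A dihybrid F₂ with independent assortment and complete dominance at both loci gives a 9:3:3:1 phenotypic ratio.
Expected counts for N = 718 under a 9:3:3:1 ratio (total parts = 16):
  purple-stemmed cut-leaf: 718 × 9/16 = 403.875
  purple-stemmed potato-leaf: 718 × 3/16 = 134.625
  green-stemmed cut-leaf: 718 × 3/16 = 134.625
  green-stemmed potato-leaf: 718 × 1/16 = 44.875
χ² = Σ (O − E)² / E
  purple-stemmed cut-leaf: (452 − 403.875)² / 403.875 = 5.7345
  purple-stemmed potato-leaf: (107 − 134.625)² / 134.625 = 5.6686
  green-stemmed cut-leaf: (130 − 134.625)² / 134.625 = 0.1589
  green-stemmed potato-leaf: (29 − 44.875)² / 44.875 = 5.6159
χ² = 5.7345 + 5.6686 + 0.1589 + 5.6159 = 17.1779 ≈ 17.178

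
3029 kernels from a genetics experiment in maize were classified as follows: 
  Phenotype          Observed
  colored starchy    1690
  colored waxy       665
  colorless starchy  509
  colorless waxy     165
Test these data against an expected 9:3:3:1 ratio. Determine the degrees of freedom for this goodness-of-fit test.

3

A goodness-of-fit test with 4 phenotype classes has df = 4 − 1 = 3.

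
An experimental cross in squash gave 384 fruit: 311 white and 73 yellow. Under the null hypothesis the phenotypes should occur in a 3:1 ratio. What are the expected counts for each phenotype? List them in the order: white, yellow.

288, 96

Expected counts for N = 384 under a 3:1 ratio (total parts = 4):
  white: 384 × 3/4 = 288
  yellow: 384 × 1/4 = 96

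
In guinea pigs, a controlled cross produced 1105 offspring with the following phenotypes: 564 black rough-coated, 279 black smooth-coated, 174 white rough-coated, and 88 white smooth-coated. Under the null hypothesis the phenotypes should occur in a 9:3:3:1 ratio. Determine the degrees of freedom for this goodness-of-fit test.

3

A goodness-of-fit test with 4 phenotype classes has df = 4 − 1 = 3.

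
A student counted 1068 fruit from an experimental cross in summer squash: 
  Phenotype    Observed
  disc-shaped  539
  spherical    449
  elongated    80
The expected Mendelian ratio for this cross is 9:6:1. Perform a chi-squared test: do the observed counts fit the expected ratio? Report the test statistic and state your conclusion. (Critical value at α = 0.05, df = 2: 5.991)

14.851; not consistent

Under the 9:6:1 hypothesis (Σ ratio = 16, N = 1068):
  disc-shaped: 1068 × 9/16 = 600.75
  spherical: 1068 × 6/16 = 400.5
  elongated: 1068 × 1/16 = 66.75
χ² = Σ (O − E)² / E
  disc-shaped: (539 − 600.75)² / 600.75 = 6.3472
  spherical: (449 − 400.5)² / 400.5 = 5.8733
  elongated: (80 − 66.75)² / 66.75 = 2.6301
χ² = 6.3472 + 5.8733 + 2.6301 = 14.8506 ≈ 14.851
Degrees of freedom = 3 − 1 = 2; critical value at α = 0.05 is 5.991.
Since 14.851 > 5.991, we reject the null hypothesis — the data do not fit the 9:6:1 ratio.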